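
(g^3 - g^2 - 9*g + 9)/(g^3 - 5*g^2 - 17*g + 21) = (g - 3)/(g - 7)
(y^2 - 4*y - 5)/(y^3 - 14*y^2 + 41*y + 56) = (y - 5)/(y^2 - 15*y + 56)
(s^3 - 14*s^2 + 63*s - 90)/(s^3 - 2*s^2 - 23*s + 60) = (s^2 - 11*s + 30)/(s^2 + s - 20)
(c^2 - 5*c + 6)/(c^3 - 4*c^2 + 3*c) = (c - 2)/(c*(c - 1))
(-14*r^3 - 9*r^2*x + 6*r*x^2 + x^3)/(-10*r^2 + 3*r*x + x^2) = (7*r^2 + 8*r*x + x^2)/(5*r + x)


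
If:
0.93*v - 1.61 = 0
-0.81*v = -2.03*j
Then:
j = 0.69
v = 1.73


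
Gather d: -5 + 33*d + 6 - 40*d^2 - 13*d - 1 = -40*d^2 + 20*d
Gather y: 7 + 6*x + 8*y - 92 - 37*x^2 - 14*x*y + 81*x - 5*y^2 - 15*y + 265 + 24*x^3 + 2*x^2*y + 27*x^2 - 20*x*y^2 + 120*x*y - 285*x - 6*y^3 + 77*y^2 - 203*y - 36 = 24*x^3 - 10*x^2 - 198*x - 6*y^3 + y^2*(72 - 20*x) + y*(2*x^2 + 106*x - 210) + 144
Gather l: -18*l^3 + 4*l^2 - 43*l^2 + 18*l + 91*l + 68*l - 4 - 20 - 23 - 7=-18*l^3 - 39*l^2 + 177*l - 54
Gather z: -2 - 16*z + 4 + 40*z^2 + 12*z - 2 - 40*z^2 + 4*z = 0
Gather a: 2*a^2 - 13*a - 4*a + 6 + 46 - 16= 2*a^2 - 17*a + 36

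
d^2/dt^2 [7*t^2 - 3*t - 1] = 14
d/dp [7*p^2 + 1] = 14*p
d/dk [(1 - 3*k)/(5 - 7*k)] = -8/(7*k - 5)^2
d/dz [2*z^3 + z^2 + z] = 6*z^2 + 2*z + 1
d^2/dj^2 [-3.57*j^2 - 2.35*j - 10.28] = -7.14000000000000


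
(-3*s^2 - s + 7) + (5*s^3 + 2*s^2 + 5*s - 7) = 5*s^3 - s^2 + 4*s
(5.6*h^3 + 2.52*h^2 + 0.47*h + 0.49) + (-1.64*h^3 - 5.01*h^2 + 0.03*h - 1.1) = 3.96*h^3 - 2.49*h^2 + 0.5*h - 0.61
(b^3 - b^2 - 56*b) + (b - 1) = b^3 - b^2 - 55*b - 1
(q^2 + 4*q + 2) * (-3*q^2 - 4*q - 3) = -3*q^4 - 16*q^3 - 25*q^2 - 20*q - 6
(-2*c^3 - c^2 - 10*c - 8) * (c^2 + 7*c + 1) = -2*c^5 - 15*c^4 - 19*c^3 - 79*c^2 - 66*c - 8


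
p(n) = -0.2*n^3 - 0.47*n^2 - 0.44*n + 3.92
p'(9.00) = -57.50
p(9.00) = -183.91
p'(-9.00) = -40.58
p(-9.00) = 115.61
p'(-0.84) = -0.07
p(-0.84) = 4.08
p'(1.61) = -3.51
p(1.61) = 1.16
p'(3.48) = -10.98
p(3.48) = -11.73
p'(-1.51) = -0.39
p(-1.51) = 4.20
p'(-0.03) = -0.41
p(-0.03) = 3.93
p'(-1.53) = -0.41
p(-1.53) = 4.21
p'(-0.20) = -0.28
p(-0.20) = 3.99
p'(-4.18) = -6.99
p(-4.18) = 12.15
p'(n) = -0.6*n^2 - 0.94*n - 0.44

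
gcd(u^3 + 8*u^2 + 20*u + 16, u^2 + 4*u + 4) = u^2 + 4*u + 4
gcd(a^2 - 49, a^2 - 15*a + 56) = a - 7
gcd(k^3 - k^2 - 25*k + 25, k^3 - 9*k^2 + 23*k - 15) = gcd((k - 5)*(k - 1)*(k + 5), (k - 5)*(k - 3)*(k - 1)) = k^2 - 6*k + 5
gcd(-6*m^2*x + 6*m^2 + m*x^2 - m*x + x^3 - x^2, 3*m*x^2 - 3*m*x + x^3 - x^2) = 3*m*x - 3*m + x^2 - x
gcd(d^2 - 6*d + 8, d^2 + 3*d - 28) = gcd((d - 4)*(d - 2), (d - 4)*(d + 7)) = d - 4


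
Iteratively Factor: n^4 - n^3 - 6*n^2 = (n - 3)*(n^3 + 2*n^2) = (n - 3)*(n + 2)*(n^2) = n*(n - 3)*(n + 2)*(n)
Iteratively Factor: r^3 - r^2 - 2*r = (r)*(r^2 - r - 2) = r*(r + 1)*(r - 2)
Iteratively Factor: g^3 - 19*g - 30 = (g - 5)*(g^2 + 5*g + 6) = (g - 5)*(g + 3)*(g + 2)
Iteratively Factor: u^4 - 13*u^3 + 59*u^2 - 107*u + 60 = (u - 5)*(u^3 - 8*u^2 + 19*u - 12) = (u - 5)*(u - 1)*(u^2 - 7*u + 12) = (u - 5)*(u - 4)*(u - 1)*(u - 3)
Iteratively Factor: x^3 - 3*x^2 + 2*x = (x - 1)*(x^2 - 2*x) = x*(x - 1)*(x - 2)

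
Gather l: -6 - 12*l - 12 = -12*l - 18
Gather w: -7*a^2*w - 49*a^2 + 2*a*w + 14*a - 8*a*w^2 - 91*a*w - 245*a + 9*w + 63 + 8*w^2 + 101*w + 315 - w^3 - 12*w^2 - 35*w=-49*a^2 - 231*a - w^3 + w^2*(-8*a - 4) + w*(-7*a^2 - 89*a + 75) + 378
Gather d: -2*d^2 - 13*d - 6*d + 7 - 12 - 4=-2*d^2 - 19*d - 9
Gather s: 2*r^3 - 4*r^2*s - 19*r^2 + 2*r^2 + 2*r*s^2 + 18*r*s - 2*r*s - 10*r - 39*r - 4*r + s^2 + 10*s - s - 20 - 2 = 2*r^3 - 17*r^2 - 53*r + s^2*(2*r + 1) + s*(-4*r^2 + 16*r + 9) - 22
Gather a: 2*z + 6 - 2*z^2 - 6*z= -2*z^2 - 4*z + 6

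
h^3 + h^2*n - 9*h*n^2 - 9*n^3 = (h - 3*n)*(h + n)*(h + 3*n)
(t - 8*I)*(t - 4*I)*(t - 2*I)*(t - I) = t^4 - 15*I*t^3 - 70*t^2 + 120*I*t + 64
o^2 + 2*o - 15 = (o - 3)*(o + 5)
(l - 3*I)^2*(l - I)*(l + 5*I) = l^4 - 2*I*l^3 + 20*l^2 - 66*I*l - 45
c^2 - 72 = (c - 6*sqrt(2))*(c + 6*sqrt(2))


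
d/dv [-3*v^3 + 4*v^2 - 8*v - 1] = -9*v^2 + 8*v - 8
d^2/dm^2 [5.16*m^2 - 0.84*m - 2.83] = 10.3200000000000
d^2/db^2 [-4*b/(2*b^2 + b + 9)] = 8*(-b*(4*b + 1)^2 + (6*b + 1)*(2*b^2 + b + 9))/(2*b^2 + b + 9)^3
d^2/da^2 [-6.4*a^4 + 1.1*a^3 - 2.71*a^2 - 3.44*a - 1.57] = -76.8*a^2 + 6.6*a - 5.42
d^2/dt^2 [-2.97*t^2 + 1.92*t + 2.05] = -5.94000000000000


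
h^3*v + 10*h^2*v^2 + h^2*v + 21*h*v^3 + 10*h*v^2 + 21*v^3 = (h + 3*v)*(h + 7*v)*(h*v + v)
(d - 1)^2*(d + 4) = d^3 + 2*d^2 - 7*d + 4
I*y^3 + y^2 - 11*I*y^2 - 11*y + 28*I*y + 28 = (y - 7)*(y - 4)*(I*y + 1)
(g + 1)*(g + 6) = g^2 + 7*g + 6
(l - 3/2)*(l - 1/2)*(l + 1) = l^3 - l^2 - 5*l/4 + 3/4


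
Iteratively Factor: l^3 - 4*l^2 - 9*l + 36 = (l + 3)*(l^2 - 7*l + 12) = (l - 3)*(l + 3)*(l - 4)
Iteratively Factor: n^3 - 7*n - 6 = (n + 1)*(n^2 - n - 6) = (n + 1)*(n + 2)*(n - 3)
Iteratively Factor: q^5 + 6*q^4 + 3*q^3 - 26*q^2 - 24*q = (q + 3)*(q^4 + 3*q^3 - 6*q^2 - 8*q) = (q - 2)*(q + 3)*(q^3 + 5*q^2 + 4*q) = (q - 2)*(q + 1)*(q + 3)*(q^2 + 4*q) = (q - 2)*(q + 1)*(q + 3)*(q + 4)*(q)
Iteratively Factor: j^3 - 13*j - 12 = (j + 1)*(j^2 - j - 12) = (j + 1)*(j + 3)*(j - 4)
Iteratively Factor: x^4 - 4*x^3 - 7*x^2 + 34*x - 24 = (x + 3)*(x^3 - 7*x^2 + 14*x - 8) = (x - 2)*(x + 3)*(x^2 - 5*x + 4) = (x - 2)*(x - 1)*(x + 3)*(x - 4)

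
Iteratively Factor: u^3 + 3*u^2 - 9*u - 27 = (u + 3)*(u^2 - 9) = (u - 3)*(u + 3)*(u + 3)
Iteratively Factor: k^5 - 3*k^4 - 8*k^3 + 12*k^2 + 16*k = (k - 2)*(k^4 - k^3 - 10*k^2 - 8*k) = (k - 2)*(k + 2)*(k^3 - 3*k^2 - 4*k) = k*(k - 2)*(k + 2)*(k^2 - 3*k - 4) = k*(k - 4)*(k - 2)*(k + 2)*(k + 1)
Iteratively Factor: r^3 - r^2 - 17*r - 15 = (r - 5)*(r^2 + 4*r + 3) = (r - 5)*(r + 3)*(r + 1)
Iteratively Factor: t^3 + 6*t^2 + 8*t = (t + 2)*(t^2 + 4*t) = t*(t + 2)*(t + 4)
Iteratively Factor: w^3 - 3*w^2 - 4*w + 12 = (w - 2)*(w^2 - w - 6) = (w - 2)*(w + 2)*(w - 3)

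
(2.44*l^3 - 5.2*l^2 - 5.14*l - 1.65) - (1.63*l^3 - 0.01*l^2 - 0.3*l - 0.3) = 0.81*l^3 - 5.19*l^2 - 4.84*l - 1.35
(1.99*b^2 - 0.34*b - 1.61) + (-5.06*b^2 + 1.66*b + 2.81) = -3.07*b^2 + 1.32*b + 1.2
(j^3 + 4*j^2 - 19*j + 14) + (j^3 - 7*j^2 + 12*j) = 2*j^3 - 3*j^2 - 7*j + 14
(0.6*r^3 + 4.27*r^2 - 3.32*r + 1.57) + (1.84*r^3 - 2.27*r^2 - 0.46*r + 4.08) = 2.44*r^3 + 2.0*r^2 - 3.78*r + 5.65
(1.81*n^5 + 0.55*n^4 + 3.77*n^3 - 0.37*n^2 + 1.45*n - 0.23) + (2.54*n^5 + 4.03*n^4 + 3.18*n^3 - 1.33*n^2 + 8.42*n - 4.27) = 4.35*n^5 + 4.58*n^4 + 6.95*n^3 - 1.7*n^2 + 9.87*n - 4.5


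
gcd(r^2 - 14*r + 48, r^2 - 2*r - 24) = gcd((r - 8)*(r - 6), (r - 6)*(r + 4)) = r - 6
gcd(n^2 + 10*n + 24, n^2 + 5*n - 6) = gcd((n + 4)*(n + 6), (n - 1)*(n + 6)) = n + 6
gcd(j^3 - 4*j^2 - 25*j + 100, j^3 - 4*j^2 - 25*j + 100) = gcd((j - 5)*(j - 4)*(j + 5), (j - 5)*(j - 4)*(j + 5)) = j^3 - 4*j^2 - 25*j + 100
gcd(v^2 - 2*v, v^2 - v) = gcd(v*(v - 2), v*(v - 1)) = v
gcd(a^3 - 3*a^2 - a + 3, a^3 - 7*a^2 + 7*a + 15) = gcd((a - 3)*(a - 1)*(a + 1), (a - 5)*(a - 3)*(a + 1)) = a^2 - 2*a - 3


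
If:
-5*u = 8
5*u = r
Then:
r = -8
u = -8/5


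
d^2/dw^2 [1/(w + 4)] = 2/(w + 4)^3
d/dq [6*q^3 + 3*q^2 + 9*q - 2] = 18*q^2 + 6*q + 9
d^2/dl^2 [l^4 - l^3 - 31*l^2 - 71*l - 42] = 12*l^2 - 6*l - 62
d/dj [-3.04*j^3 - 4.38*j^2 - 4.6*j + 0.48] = -9.12*j^2 - 8.76*j - 4.6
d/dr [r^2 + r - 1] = 2*r + 1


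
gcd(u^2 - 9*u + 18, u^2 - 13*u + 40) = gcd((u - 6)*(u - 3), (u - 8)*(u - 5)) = 1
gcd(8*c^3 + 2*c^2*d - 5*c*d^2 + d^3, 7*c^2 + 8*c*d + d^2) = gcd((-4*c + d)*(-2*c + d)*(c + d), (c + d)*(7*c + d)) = c + d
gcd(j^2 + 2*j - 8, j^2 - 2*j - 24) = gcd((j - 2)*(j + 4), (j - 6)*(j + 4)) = j + 4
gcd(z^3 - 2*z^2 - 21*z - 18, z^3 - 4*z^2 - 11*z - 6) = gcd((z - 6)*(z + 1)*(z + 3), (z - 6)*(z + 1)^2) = z^2 - 5*z - 6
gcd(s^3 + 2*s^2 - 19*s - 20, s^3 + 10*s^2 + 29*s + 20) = s^2 + 6*s + 5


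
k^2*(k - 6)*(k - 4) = k^4 - 10*k^3 + 24*k^2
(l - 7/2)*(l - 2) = l^2 - 11*l/2 + 7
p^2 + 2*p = p*(p + 2)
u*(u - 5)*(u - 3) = u^3 - 8*u^2 + 15*u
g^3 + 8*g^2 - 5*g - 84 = (g - 3)*(g + 4)*(g + 7)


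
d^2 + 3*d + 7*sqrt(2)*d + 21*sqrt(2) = (d + 3)*(d + 7*sqrt(2))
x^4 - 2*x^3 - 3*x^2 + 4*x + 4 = (x - 2)^2*(x + 1)^2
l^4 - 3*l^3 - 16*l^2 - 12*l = l*(l - 6)*(l + 1)*(l + 2)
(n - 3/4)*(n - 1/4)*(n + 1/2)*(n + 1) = n^4 + n^3/2 - 13*n^2/16 - 7*n/32 + 3/32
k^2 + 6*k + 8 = (k + 2)*(k + 4)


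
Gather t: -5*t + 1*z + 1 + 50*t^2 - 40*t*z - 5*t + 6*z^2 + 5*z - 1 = 50*t^2 + t*(-40*z - 10) + 6*z^2 + 6*z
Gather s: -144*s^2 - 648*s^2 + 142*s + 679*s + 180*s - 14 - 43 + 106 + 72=-792*s^2 + 1001*s + 121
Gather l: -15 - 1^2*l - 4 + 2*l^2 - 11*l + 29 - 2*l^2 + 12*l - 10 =0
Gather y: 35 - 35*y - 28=7 - 35*y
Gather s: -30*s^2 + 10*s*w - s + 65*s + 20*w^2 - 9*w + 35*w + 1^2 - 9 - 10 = -30*s^2 + s*(10*w + 64) + 20*w^2 + 26*w - 18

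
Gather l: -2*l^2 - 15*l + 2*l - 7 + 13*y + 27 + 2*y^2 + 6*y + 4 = -2*l^2 - 13*l + 2*y^2 + 19*y + 24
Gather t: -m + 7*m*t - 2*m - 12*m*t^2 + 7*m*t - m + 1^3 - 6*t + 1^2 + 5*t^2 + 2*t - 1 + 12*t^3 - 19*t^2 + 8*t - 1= -4*m + 12*t^3 + t^2*(-12*m - 14) + t*(14*m + 4)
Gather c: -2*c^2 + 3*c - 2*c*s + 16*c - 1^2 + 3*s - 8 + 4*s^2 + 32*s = -2*c^2 + c*(19 - 2*s) + 4*s^2 + 35*s - 9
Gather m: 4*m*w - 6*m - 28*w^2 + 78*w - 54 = m*(4*w - 6) - 28*w^2 + 78*w - 54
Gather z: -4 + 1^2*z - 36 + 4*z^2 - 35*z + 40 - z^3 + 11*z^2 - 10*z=-z^3 + 15*z^2 - 44*z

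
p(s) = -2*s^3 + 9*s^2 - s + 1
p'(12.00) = -649.00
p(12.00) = -2171.00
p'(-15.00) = -1621.00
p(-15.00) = 8791.00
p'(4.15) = -29.64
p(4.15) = 8.91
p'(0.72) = 8.85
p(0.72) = 4.20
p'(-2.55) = -85.92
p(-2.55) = 95.24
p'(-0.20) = -4.84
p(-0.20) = 1.58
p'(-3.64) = -146.02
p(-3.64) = 220.34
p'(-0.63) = -14.72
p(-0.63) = 5.70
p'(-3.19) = -119.48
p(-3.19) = 160.70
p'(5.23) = -70.98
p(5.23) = -44.17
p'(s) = -6*s^2 + 18*s - 1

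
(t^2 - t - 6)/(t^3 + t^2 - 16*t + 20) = (t^2 - t - 6)/(t^3 + t^2 - 16*t + 20)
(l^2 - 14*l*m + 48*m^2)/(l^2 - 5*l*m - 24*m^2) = (l - 6*m)/(l + 3*m)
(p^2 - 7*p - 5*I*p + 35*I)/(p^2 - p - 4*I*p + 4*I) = (p^2 - 7*p - 5*I*p + 35*I)/(p^2 - p - 4*I*p + 4*I)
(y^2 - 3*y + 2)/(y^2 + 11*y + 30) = (y^2 - 3*y + 2)/(y^2 + 11*y + 30)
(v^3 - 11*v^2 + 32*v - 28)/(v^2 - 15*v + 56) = (v^2 - 4*v + 4)/(v - 8)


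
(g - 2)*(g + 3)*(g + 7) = g^3 + 8*g^2 + g - 42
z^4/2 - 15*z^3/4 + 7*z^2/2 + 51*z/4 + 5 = (z/2 + 1/4)*(z - 5)*(z - 4)*(z + 1)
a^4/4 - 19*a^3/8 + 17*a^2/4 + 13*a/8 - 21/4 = (a/4 + 1/4)*(a - 7)*(a - 2)*(a - 3/2)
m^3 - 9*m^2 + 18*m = m*(m - 6)*(m - 3)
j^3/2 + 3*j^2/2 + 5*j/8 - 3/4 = (j/2 + 1)*(j - 1/2)*(j + 3/2)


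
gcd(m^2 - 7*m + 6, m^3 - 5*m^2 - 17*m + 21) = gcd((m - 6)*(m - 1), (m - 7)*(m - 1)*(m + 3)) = m - 1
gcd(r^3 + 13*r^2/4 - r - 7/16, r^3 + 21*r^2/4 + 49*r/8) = r + 7/2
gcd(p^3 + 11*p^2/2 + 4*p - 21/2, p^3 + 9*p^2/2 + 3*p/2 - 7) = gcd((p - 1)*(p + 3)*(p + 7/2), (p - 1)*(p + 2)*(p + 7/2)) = p^2 + 5*p/2 - 7/2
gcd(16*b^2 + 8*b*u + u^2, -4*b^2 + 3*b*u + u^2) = 4*b + u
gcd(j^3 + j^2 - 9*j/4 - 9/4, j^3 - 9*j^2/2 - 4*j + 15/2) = j + 3/2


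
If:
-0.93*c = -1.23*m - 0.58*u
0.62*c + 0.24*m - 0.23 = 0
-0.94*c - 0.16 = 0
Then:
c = -0.17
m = 1.40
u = -3.24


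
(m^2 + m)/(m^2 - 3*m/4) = 4*(m + 1)/(4*m - 3)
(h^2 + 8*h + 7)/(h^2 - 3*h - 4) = (h + 7)/(h - 4)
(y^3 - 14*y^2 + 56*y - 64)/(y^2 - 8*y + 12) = (y^2 - 12*y + 32)/(y - 6)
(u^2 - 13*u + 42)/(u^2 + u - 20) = (u^2 - 13*u + 42)/(u^2 + u - 20)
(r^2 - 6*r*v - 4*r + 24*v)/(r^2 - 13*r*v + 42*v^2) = (r - 4)/(r - 7*v)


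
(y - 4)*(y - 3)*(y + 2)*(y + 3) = y^4 - 2*y^3 - 17*y^2 + 18*y + 72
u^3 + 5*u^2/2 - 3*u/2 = u*(u - 1/2)*(u + 3)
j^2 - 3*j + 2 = (j - 2)*(j - 1)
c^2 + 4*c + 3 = (c + 1)*(c + 3)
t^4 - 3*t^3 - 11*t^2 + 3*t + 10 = (t - 5)*(t - 1)*(t + 1)*(t + 2)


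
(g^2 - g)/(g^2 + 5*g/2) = 2*(g - 1)/(2*g + 5)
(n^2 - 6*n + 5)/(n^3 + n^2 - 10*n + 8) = (n - 5)/(n^2 + 2*n - 8)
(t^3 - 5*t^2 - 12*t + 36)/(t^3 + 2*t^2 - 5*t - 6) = (t - 6)/(t + 1)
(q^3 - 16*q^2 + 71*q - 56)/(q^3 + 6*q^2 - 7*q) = (q^2 - 15*q + 56)/(q*(q + 7))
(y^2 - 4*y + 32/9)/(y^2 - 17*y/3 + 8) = (y - 4/3)/(y - 3)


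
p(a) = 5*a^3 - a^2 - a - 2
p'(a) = 15*a^2 - 2*a - 1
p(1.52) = 11.73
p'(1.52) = 30.62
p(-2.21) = -58.64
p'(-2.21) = 76.68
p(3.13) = 138.39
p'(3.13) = 139.69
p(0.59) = -1.91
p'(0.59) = 3.04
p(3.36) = 173.02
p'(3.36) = 161.62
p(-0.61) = -2.90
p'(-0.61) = 5.80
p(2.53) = 70.04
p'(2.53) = 89.95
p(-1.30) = -13.38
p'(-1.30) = 26.95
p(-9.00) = -3719.00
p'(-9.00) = 1232.00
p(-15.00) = -17087.00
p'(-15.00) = 3404.00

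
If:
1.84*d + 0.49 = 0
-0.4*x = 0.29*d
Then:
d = -0.27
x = 0.19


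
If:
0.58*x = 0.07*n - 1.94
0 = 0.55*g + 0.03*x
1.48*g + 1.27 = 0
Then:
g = -0.86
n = 158.06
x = 15.73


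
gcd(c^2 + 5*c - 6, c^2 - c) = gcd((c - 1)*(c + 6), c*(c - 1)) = c - 1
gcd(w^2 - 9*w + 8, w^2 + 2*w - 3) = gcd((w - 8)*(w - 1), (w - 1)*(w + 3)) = w - 1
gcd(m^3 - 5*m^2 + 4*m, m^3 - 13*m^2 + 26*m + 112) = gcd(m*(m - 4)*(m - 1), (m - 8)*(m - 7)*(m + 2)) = 1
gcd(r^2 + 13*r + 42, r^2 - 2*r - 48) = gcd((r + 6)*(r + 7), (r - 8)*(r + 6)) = r + 6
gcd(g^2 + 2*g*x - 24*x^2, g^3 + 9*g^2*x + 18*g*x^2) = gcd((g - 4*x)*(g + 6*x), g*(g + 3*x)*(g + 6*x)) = g + 6*x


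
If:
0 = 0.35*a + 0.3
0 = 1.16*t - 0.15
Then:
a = -0.86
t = 0.13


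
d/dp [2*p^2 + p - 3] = 4*p + 1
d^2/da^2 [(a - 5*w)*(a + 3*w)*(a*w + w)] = 2*w*(3*a - 2*w + 1)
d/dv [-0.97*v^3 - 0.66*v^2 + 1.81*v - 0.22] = -2.91*v^2 - 1.32*v + 1.81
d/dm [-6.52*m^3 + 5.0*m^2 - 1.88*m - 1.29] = -19.56*m^2 + 10.0*m - 1.88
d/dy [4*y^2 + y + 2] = 8*y + 1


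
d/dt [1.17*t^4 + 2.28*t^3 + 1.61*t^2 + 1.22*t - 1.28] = 4.68*t^3 + 6.84*t^2 + 3.22*t + 1.22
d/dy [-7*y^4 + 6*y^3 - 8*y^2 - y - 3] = -28*y^3 + 18*y^2 - 16*y - 1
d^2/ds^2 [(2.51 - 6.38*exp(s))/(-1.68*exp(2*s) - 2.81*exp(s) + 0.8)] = (18.006912*exp(4*s) - 58.4556*exp(3*s) + 15.900696*exp(2*s) - 18.970731*exp(s) - 1.55928)*exp(s)/(4.741632*exp(6*s) + 23.792832*exp(5*s) + 33.022584*exp(4*s) - 0.471799000000001*exp(3*s) - 15.72504*exp(2*s) + 5.3952*exp(s) - 0.512)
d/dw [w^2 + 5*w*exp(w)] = 5*w*exp(w) + 2*w + 5*exp(w)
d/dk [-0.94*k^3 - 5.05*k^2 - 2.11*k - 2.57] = -2.82*k^2 - 10.1*k - 2.11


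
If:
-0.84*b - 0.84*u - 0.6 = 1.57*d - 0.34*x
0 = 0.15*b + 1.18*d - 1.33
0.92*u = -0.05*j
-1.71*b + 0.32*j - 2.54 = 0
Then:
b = 0.857568201316078*x - 5.0627097211888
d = 1.77068343913417 - 0.109012906946959*x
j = 4.58263007578279*x - 19.1163550726027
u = 1.03893234090232 - 0.249055982379499*x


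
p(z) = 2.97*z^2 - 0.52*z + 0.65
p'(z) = 5.94*z - 0.52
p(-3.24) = 33.51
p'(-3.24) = -19.77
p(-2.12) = 15.10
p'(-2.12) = -13.11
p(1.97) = 11.15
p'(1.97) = 11.18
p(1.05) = 3.38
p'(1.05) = 5.72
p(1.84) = 9.75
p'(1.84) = 10.41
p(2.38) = 16.24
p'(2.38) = 13.62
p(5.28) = 80.70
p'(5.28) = 30.84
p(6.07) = 106.92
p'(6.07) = 35.54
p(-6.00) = 110.69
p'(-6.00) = -36.16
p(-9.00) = 245.90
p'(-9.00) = -53.98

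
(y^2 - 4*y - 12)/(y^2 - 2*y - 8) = (y - 6)/(y - 4)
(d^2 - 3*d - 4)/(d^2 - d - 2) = (d - 4)/(d - 2)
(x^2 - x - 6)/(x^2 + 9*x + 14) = (x - 3)/(x + 7)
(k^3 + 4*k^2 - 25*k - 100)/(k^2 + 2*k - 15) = (k^2 - k - 20)/(k - 3)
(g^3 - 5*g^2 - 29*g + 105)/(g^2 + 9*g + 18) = (g^3 - 5*g^2 - 29*g + 105)/(g^2 + 9*g + 18)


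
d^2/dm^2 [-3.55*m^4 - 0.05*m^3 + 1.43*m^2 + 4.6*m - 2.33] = -42.6*m^2 - 0.3*m + 2.86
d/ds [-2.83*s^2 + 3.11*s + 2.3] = 3.11 - 5.66*s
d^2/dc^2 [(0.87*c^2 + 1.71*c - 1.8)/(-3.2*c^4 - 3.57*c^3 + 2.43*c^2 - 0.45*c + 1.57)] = (-53.4528*c^8 - 269.75808*c^7 + 20.3729940000001*c^6 + 580.948686*c^5 + 30.613176*c^4 - 496.16658*c^3 + 94.5437940000001*c^2 + 87.866046*c - 19.710516)/(32.768*c^12 + 109.6704*c^11 + 47.70144*c^10 - 107.238627*c^9 - 53.608881*c^8 - 48.162186*c^7 - 22.606236*c^6 + 78.295032*c^5 - 20.758494*c^4 + 36.790974*c^3 - 18.922896*c^2 + 3.327615*c - 3.869893)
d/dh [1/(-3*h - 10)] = 3/(3*h + 10)^2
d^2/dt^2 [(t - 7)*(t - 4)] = 2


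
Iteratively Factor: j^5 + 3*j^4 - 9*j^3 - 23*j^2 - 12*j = (j - 3)*(j^4 + 6*j^3 + 9*j^2 + 4*j) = (j - 3)*(j + 1)*(j^3 + 5*j^2 + 4*j) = (j - 3)*(j + 1)*(j + 4)*(j^2 + j) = (j - 3)*(j + 1)^2*(j + 4)*(j)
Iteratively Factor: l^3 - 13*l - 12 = (l - 4)*(l^2 + 4*l + 3) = (l - 4)*(l + 3)*(l + 1)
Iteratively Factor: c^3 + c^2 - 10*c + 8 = (c - 2)*(c^2 + 3*c - 4) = (c - 2)*(c - 1)*(c + 4)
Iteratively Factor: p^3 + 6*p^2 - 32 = (p + 4)*(p^2 + 2*p - 8) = (p + 4)^2*(p - 2)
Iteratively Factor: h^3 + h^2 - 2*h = (h)*(h^2 + h - 2) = h*(h - 1)*(h + 2)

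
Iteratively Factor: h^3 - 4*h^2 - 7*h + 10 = (h - 5)*(h^2 + h - 2) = (h - 5)*(h + 2)*(h - 1)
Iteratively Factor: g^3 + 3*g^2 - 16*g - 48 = (g - 4)*(g^2 + 7*g + 12) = (g - 4)*(g + 4)*(g + 3)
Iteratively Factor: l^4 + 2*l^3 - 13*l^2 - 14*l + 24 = (l - 1)*(l^3 + 3*l^2 - 10*l - 24) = (l - 1)*(l + 4)*(l^2 - l - 6) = (l - 3)*(l - 1)*(l + 4)*(l + 2)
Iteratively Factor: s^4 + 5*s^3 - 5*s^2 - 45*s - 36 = (s + 1)*(s^3 + 4*s^2 - 9*s - 36) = (s - 3)*(s + 1)*(s^2 + 7*s + 12) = (s - 3)*(s + 1)*(s + 4)*(s + 3)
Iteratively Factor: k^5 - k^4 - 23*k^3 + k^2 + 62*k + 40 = (k + 1)*(k^4 - 2*k^3 - 21*k^2 + 22*k + 40) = (k - 2)*(k + 1)*(k^3 - 21*k - 20) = (k - 5)*(k - 2)*(k + 1)*(k^2 + 5*k + 4) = (k - 5)*(k - 2)*(k + 1)^2*(k + 4)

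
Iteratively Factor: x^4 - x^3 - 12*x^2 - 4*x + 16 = (x - 1)*(x^3 - 12*x - 16) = (x - 1)*(x + 2)*(x^2 - 2*x - 8) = (x - 4)*(x - 1)*(x + 2)*(x + 2)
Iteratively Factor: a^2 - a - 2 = (a + 1)*(a - 2)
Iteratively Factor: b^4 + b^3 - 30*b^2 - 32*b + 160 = (b + 4)*(b^3 - 3*b^2 - 18*b + 40) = (b - 2)*(b + 4)*(b^2 - b - 20) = (b - 5)*(b - 2)*(b + 4)*(b + 4)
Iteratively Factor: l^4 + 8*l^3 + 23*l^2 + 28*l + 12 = (l + 2)*(l^3 + 6*l^2 + 11*l + 6) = (l + 2)^2*(l^2 + 4*l + 3) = (l + 1)*(l + 2)^2*(l + 3)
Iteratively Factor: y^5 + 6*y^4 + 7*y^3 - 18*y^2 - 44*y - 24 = (y + 1)*(y^4 + 5*y^3 + 2*y^2 - 20*y - 24) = (y + 1)*(y + 2)*(y^3 + 3*y^2 - 4*y - 12) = (y + 1)*(y + 2)^2*(y^2 + y - 6) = (y - 2)*(y + 1)*(y + 2)^2*(y + 3)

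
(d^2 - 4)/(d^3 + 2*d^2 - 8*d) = (d + 2)/(d*(d + 4))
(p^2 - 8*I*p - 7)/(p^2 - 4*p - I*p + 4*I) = (p - 7*I)/(p - 4)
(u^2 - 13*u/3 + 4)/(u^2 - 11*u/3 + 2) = (3*u - 4)/(3*u - 2)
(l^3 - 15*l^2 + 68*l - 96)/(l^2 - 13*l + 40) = (l^2 - 7*l + 12)/(l - 5)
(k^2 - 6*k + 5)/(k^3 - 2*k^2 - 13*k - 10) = (k - 1)/(k^2 + 3*k + 2)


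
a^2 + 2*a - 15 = (a - 3)*(a + 5)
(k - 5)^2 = k^2 - 10*k + 25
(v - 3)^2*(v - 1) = v^3 - 7*v^2 + 15*v - 9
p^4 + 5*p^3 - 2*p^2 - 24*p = p*(p - 2)*(p + 3)*(p + 4)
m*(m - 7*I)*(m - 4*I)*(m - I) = m^4 - 12*I*m^3 - 39*m^2 + 28*I*m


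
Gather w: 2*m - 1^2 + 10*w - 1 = 2*m + 10*w - 2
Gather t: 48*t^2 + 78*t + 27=48*t^2 + 78*t + 27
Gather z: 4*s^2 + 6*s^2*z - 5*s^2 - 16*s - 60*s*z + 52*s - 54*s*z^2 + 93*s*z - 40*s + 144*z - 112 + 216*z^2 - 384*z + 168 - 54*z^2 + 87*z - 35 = -s^2 - 4*s + z^2*(162 - 54*s) + z*(6*s^2 + 33*s - 153) + 21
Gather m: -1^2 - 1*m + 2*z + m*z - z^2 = m*(z - 1) - z^2 + 2*z - 1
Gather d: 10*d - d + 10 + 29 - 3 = 9*d + 36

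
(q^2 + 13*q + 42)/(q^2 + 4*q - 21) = (q + 6)/(q - 3)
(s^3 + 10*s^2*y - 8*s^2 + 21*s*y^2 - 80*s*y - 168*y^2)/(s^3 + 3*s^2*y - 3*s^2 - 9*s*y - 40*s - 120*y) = (s + 7*y)/(s + 5)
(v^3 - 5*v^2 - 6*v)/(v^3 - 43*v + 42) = v*(v + 1)/(v^2 + 6*v - 7)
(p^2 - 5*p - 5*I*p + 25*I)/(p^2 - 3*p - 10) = (p - 5*I)/(p + 2)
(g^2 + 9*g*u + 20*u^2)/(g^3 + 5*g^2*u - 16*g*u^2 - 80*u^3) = 1/(g - 4*u)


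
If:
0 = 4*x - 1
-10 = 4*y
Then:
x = 1/4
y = -5/2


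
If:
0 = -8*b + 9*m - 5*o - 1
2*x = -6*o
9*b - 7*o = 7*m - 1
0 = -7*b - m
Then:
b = -12/787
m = 84/787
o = 13/787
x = -39/787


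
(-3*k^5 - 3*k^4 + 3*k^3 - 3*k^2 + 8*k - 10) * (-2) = 6*k^5 + 6*k^4 - 6*k^3 + 6*k^2 - 16*k + 20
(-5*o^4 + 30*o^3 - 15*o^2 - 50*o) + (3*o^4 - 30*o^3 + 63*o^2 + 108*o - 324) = -2*o^4 + 48*o^2 + 58*o - 324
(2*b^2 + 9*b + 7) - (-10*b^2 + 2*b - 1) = 12*b^2 + 7*b + 8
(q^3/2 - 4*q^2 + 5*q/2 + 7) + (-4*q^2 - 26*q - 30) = q^3/2 - 8*q^2 - 47*q/2 - 23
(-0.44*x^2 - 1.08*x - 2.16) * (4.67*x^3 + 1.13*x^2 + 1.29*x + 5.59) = -2.0548*x^5 - 5.5408*x^4 - 11.8752*x^3 - 6.2936*x^2 - 8.8236*x - 12.0744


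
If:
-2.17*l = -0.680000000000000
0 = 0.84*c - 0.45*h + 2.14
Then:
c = 0.535714285714286*h - 2.54761904761905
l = 0.31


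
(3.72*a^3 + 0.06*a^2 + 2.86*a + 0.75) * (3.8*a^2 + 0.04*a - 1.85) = 14.136*a^5 + 0.3768*a^4 + 3.9884*a^3 + 2.8534*a^2 - 5.261*a - 1.3875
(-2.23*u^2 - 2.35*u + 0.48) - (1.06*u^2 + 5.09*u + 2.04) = -3.29*u^2 - 7.44*u - 1.56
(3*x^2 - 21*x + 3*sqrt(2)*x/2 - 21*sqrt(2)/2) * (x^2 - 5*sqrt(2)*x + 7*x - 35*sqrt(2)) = 3*x^4 - 27*sqrt(2)*x^3/2 - 162*x^2 + 1323*sqrt(2)*x/2 + 735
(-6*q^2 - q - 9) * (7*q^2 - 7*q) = -42*q^4 + 35*q^3 - 56*q^2 + 63*q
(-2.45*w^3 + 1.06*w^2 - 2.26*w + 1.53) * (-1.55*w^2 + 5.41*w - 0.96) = 3.7975*w^5 - 14.8975*w^4 + 11.5896*w^3 - 15.6157*w^2 + 10.4469*w - 1.4688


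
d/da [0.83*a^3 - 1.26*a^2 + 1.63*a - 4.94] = 2.49*a^2 - 2.52*a + 1.63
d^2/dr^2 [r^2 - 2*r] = 2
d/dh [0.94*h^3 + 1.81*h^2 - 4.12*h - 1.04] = 2.82*h^2 + 3.62*h - 4.12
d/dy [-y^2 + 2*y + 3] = 2 - 2*y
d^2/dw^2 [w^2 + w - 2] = 2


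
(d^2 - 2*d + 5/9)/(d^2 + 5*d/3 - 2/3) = (d - 5/3)/(d + 2)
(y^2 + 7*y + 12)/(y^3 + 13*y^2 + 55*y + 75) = (y + 4)/(y^2 + 10*y + 25)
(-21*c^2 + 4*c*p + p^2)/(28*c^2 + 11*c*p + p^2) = (-3*c + p)/(4*c + p)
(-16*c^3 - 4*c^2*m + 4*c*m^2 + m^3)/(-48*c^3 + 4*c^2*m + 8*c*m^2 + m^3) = (2*c + m)/(6*c + m)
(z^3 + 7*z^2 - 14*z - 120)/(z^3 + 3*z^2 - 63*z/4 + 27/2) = 4*(z^2 + z - 20)/(4*z^2 - 12*z + 9)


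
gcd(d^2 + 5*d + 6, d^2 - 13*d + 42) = 1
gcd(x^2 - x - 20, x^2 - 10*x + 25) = x - 5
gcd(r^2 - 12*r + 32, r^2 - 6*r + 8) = r - 4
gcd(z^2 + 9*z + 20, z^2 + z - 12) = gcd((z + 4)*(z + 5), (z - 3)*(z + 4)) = z + 4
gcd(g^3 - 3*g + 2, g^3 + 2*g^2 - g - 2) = g^2 + g - 2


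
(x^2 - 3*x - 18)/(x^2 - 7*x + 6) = (x + 3)/(x - 1)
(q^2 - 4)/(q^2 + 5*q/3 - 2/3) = 3*(q - 2)/(3*q - 1)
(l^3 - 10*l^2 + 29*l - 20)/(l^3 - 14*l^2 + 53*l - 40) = (l - 4)/(l - 8)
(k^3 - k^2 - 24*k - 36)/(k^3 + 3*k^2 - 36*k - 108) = (k + 2)/(k + 6)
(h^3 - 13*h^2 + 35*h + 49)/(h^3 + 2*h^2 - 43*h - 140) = (h^2 - 6*h - 7)/(h^2 + 9*h + 20)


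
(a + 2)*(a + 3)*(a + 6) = a^3 + 11*a^2 + 36*a + 36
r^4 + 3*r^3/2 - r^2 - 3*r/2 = r*(r - 1)*(r + 1)*(r + 3/2)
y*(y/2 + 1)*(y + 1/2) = y^3/2 + 5*y^2/4 + y/2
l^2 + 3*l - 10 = (l - 2)*(l + 5)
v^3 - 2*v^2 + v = v*(v - 1)^2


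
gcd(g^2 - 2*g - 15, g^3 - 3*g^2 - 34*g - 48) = g + 3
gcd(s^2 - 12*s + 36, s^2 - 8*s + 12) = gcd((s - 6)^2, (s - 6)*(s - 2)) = s - 6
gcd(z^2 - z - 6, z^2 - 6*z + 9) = z - 3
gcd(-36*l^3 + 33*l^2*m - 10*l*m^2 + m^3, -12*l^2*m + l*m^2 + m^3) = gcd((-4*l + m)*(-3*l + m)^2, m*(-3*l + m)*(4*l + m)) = 3*l - m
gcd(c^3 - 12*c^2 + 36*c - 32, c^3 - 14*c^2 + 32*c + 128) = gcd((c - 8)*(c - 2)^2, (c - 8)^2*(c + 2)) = c - 8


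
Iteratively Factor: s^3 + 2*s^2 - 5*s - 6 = (s - 2)*(s^2 + 4*s + 3) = (s - 2)*(s + 1)*(s + 3)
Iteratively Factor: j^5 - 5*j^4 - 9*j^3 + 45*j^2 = (j - 5)*(j^4 - 9*j^2) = j*(j - 5)*(j^3 - 9*j) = j*(j - 5)*(j - 3)*(j^2 + 3*j) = j^2*(j - 5)*(j - 3)*(j + 3)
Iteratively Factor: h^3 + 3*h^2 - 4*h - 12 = (h - 2)*(h^2 + 5*h + 6) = (h - 2)*(h + 2)*(h + 3)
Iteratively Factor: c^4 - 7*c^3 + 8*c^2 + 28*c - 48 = (c - 4)*(c^3 - 3*c^2 - 4*c + 12) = (c - 4)*(c - 2)*(c^2 - c - 6) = (c - 4)*(c - 2)*(c + 2)*(c - 3)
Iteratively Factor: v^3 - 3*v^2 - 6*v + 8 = (v - 4)*(v^2 + v - 2) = (v - 4)*(v + 2)*(v - 1)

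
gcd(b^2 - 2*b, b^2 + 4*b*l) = b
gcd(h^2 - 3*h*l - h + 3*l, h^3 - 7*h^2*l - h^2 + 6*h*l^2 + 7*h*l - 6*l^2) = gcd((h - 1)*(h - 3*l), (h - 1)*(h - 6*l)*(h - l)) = h - 1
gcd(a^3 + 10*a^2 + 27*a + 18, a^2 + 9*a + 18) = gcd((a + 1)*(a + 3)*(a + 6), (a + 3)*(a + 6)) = a^2 + 9*a + 18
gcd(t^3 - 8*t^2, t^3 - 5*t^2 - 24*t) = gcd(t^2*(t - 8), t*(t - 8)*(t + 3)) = t^2 - 8*t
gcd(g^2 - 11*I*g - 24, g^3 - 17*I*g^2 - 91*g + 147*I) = g - 3*I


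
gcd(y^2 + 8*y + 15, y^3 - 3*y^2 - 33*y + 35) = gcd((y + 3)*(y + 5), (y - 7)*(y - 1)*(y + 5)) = y + 5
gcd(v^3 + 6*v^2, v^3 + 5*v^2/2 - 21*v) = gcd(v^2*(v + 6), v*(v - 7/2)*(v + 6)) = v^2 + 6*v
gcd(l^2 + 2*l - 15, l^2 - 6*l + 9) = l - 3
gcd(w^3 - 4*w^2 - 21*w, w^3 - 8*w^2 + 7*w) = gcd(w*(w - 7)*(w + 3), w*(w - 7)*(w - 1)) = w^2 - 7*w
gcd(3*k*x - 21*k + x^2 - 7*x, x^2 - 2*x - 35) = x - 7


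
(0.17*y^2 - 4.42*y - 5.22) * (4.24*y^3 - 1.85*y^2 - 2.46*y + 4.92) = 0.7208*y^5 - 19.0553*y^4 - 14.374*y^3 + 21.3666*y^2 - 8.9052*y - 25.6824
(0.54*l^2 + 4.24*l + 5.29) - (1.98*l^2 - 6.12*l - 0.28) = -1.44*l^2 + 10.36*l + 5.57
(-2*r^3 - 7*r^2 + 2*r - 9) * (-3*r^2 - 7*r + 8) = 6*r^5 + 35*r^4 + 27*r^3 - 43*r^2 + 79*r - 72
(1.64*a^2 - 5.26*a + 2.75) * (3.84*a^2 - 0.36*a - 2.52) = 6.2976*a^4 - 20.7888*a^3 + 8.3208*a^2 + 12.2652*a - 6.93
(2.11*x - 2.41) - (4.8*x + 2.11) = -2.69*x - 4.52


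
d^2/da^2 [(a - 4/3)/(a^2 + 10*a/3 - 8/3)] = 2*(4*(3*a - 4)*(3*a + 5)^2 - 9*(3*a + 2)*(3*a^2 + 10*a - 8))/(3*a^2 + 10*a - 8)^3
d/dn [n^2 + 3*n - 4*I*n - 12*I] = 2*n + 3 - 4*I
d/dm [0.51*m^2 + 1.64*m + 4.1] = 1.02*m + 1.64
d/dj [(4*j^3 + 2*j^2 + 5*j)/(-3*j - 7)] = (-24*j^3 - 90*j^2 - 28*j - 35)/(9*j^2 + 42*j + 49)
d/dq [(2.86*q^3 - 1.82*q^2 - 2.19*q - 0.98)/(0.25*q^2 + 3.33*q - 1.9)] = (0.715*q^4 + 19.0476*q^3 - 21.8151*q^2 + 7.406*q + 7.4244)/(0.0625*q^4 + 1.665*q^3 + 10.1389*q^2 - 12.654*q + 3.61)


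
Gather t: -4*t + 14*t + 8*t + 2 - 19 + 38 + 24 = 18*t + 45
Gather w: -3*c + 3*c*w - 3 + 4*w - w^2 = -3*c - w^2 + w*(3*c + 4) - 3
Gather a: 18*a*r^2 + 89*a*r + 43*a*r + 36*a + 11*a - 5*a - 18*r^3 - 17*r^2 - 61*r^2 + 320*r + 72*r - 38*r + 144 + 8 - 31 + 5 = a*(18*r^2 + 132*r + 42) - 18*r^3 - 78*r^2 + 354*r + 126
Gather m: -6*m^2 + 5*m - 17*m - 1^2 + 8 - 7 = -6*m^2 - 12*m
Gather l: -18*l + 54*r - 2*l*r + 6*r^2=l*(-2*r - 18) + 6*r^2 + 54*r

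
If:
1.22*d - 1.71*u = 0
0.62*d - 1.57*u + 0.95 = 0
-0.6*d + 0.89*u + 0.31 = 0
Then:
No Solution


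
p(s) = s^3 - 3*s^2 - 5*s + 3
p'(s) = 3*s^2 - 6*s - 5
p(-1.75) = -2.80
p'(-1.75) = 14.69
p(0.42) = 0.44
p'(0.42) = -6.99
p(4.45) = 9.46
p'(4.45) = 27.71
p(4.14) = 1.84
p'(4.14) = 21.58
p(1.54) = -8.16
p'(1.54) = -7.13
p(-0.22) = 3.94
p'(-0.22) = -3.53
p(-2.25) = -12.33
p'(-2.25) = 23.69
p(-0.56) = 4.68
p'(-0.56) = -0.70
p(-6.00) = -291.00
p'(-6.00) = 139.00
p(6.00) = 81.00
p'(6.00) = 67.00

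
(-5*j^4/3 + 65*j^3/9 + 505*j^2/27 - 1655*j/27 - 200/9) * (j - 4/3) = -5*j^5/3 + 85*j^4/9 + 245*j^3/27 - 6985*j^2/81 + 4820*j/81 + 800/27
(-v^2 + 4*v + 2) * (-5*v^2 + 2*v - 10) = 5*v^4 - 22*v^3 + 8*v^2 - 36*v - 20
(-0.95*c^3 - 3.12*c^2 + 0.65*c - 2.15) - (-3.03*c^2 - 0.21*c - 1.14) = -0.95*c^3 - 0.0900000000000003*c^2 + 0.86*c - 1.01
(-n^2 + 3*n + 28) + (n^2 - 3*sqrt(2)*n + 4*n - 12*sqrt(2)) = -3*sqrt(2)*n + 7*n - 12*sqrt(2) + 28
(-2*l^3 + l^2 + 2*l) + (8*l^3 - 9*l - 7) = 6*l^3 + l^2 - 7*l - 7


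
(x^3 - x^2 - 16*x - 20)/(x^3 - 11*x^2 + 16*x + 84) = (x^2 - 3*x - 10)/(x^2 - 13*x + 42)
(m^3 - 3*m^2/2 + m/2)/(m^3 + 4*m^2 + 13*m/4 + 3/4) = 2*m*(2*m^2 - 3*m + 1)/(4*m^3 + 16*m^2 + 13*m + 3)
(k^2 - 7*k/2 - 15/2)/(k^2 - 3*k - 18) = (-2*k^2 + 7*k + 15)/(2*(-k^2 + 3*k + 18))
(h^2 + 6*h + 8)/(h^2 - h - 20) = (h + 2)/(h - 5)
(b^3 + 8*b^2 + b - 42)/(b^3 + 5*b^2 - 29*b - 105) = (b - 2)/(b - 5)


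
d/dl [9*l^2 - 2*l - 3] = 18*l - 2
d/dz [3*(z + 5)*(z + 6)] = 6*z + 33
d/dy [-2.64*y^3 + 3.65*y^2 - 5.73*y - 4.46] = -7.92*y^2 + 7.3*y - 5.73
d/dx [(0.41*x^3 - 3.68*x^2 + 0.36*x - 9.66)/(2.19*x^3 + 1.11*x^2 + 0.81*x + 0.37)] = (8.5143*x^4 - 0.9126*x^3 + 60.5409*x^2 + 18.722*x + 7.9578)/(4.7961*x^6 + 4.8618*x^5 + 4.7799*x^4 + 3.4188*x^3 + 1.4775*x^2 + 0.5994*x + 0.1369)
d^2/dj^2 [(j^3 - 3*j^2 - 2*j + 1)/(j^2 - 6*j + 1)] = 2*(15*j^3 - 6*j^2 - 9*j + 20)/(j^6 - 18*j^5 + 111*j^4 - 252*j^3 + 111*j^2 - 18*j + 1)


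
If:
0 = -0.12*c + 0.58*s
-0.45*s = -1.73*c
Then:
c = 0.00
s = 0.00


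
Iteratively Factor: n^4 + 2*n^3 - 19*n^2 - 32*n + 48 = (n + 4)*(n^3 - 2*n^2 - 11*n + 12) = (n - 1)*(n + 4)*(n^2 - n - 12) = (n - 4)*(n - 1)*(n + 4)*(n + 3)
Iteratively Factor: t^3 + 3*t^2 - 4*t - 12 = (t - 2)*(t^2 + 5*t + 6) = (t - 2)*(t + 2)*(t + 3)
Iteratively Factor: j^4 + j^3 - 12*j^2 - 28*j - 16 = (j + 1)*(j^3 - 12*j - 16) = (j - 4)*(j + 1)*(j^2 + 4*j + 4) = (j - 4)*(j + 1)*(j + 2)*(j + 2)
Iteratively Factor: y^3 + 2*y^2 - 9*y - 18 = (y + 2)*(y^2 - 9) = (y + 2)*(y + 3)*(y - 3)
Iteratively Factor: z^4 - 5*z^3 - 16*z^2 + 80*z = (z)*(z^3 - 5*z^2 - 16*z + 80) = z*(z + 4)*(z^2 - 9*z + 20) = z*(z - 5)*(z + 4)*(z - 4)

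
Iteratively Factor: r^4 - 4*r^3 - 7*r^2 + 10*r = (r - 1)*(r^3 - 3*r^2 - 10*r) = (r - 5)*(r - 1)*(r^2 + 2*r) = (r - 5)*(r - 1)*(r + 2)*(r)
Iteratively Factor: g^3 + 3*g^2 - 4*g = (g + 4)*(g^2 - g) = g*(g + 4)*(g - 1)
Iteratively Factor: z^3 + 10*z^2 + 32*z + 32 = (z + 4)*(z^2 + 6*z + 8) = (z + 2)*(z + 4)*(z + 4)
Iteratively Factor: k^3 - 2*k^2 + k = (k - 1)*(k^2 - k) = k*(k - 1)*(k - 1)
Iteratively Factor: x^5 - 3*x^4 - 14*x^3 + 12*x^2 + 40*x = (x + 2)*(x^4 - 5*x^3 - 4*x^2 + 20*x) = x*(x + 2)*(x^3 - 5*x^2 - 4*x + 20) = x*(x - 5)*(x + 2)*(x^2 - 4) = x*(x - 5)*(x + 2)^2*(x - 2)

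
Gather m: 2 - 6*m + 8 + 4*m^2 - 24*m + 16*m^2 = 20*m^2 - 30*m + 10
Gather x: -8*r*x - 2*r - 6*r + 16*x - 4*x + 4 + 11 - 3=-8*r + x*(12 - 8*r) + 12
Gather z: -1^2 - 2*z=-2*z - 1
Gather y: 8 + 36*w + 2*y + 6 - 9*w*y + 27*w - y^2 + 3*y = 63*w - y^2 + y*(5 - 9*w) + 14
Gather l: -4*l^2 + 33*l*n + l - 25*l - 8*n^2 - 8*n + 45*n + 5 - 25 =-4*l^2 + l*(33*n - 24) - 8*n^2 + 37*n - 20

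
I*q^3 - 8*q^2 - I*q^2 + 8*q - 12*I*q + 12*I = (q + 2*I)*(q + 6*I)*(I*q - I)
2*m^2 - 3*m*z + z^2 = (-2*m + z)*(-m + z)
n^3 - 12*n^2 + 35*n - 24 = (n - 8)*(n - 3)*(n - 1)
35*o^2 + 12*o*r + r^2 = (5*o + r)*(7*o + r)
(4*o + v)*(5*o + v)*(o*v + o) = 20*o^3*v + 20*o^3 + 9*o^2*v^2 + 9*o^2*v + o*v^3 + o*v^2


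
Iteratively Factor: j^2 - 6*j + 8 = (j - 4)*(j - 2)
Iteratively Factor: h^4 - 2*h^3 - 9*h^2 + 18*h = (h + 3)*(h^3 - 5*h^2 + 6*h) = h*(h + 3)*(h^2 - 5*h + 6) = h*(h - 2)*(h + 3)*(h - 3)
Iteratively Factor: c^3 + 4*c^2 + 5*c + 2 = (c + 1)*(c^2 + 3*c + 2) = (c + 1)*(c + 2)*(c + 1)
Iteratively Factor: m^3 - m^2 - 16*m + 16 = (m - 1)*(m^2 - 16) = (m - 4)*(m - 1)*(m + 4)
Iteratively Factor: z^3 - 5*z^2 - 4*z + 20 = (z - 2)*(z^2 - 3*z - 10) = (z - 5)*(z - 2)*(z + 2)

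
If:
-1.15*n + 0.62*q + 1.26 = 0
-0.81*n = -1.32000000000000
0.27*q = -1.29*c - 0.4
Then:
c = -0.52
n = 1.63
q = 0.99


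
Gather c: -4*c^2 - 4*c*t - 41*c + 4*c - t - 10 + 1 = -4*c^2 + c*(-4*t - 37) - t - 9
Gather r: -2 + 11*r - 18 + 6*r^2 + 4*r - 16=6*r^2 + 15*r - 36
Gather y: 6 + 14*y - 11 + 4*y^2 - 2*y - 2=4*y^2 + 12*y - 7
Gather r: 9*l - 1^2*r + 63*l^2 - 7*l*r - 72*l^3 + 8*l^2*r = -72*l^3 + 63*l^2 + 9*l + r*(8*l^2 - 7*l - 1)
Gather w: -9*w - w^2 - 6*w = -w^2 - 15*w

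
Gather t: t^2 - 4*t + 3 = t^2 - 4*t + 3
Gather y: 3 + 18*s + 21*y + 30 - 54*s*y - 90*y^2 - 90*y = 18*s - 90*y^2 + y*(-54*s - 69) + 33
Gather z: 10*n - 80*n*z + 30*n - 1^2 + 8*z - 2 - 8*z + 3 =-80*n*z + 40*n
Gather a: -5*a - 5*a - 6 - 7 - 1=-10*a - 14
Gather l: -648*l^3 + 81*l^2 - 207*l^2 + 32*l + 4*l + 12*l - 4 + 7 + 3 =-648*l^3 - 126*l^2 + 48*l + 6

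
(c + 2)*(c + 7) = c^2 + 9*c + 14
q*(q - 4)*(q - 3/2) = q^3 - 11*q^2/2 + 6*q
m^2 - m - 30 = (m - 6)*(m + 5)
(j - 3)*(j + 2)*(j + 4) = j^3 + 3*j^2 - 10*j - 24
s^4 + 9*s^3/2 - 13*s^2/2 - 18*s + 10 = (s - 2)*(s - 1/2)*(s + 2)*(s + 5)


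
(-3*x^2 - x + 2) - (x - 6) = -3*x^2 - 2*x + 8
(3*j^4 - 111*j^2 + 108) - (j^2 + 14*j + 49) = 3*j^4 - 112*j^2 - 14*j + 59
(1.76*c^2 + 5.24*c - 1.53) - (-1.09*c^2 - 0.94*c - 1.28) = 2.85*c^2 + 6.18*c - 0.25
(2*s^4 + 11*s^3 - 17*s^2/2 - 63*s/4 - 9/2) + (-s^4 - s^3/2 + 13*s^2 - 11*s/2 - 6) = s^4 + 21*s^3/2 + 9*s^2/2 - 85*s/4 - 21/2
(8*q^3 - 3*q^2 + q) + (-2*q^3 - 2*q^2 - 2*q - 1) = 6*q^3 - 5*q^2 - q - 1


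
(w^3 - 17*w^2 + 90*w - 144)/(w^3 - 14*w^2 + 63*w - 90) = (w - 8)/(w - 5)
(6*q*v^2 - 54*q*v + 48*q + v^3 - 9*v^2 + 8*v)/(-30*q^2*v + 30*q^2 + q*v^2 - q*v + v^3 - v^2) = (8 - v)/(5*q - v)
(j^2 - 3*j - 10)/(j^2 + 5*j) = (j^2 - 3*j - 10)/(j*(j + 5))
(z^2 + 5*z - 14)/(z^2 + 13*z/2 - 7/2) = 2*(z - 2)/(2*z - 1)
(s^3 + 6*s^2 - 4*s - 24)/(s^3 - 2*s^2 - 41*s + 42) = (s^2 - 4)/(s^2 - 8*s + 7)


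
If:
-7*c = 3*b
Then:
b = -7*c/3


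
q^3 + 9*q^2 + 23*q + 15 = (q + 1)*(q + 3)*(q + 5)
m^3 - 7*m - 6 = (m - 3)*(m + 1)*(m + 2)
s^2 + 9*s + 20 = (s + 4)*(s + 5)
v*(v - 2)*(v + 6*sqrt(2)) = v^3 - 2*v^2 + 6*sqrt(2)*v^2 - 12*sqrt(2)*v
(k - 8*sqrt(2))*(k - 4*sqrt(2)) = k^2 - 12*sqrt(2)*k + 64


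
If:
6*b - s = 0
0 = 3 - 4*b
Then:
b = 3/4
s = 9/2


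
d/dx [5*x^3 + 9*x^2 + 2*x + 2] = 15*x^2 + 18*x + 2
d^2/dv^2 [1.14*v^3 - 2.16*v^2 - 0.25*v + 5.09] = 6.84*v - 4.32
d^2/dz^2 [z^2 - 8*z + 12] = 2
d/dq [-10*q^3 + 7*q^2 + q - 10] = -30*q^2 + 14*q + 1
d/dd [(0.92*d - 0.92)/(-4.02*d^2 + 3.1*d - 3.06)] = (3.6984*d^2 - 2.852*d + 2.8152)*(-4.02*d^2 + 3.1*d + (d - 1)*(8.04*d - 3.1) - 3.06)/(4.02*d^2 - 3.1*d + 3.06)^3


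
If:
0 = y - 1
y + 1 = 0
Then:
No Solution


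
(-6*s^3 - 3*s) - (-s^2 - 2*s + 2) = -6*s^3 + s^2 - s - 2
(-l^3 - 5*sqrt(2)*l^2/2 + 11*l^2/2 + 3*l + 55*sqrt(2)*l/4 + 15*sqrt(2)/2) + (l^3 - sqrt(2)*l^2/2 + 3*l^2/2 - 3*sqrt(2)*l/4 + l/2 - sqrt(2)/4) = -3*sqrt(2)*l^2 + 7*l^2 + 7*l/2 + 13*sqrt(2)*l + 29*sqrt(2)/4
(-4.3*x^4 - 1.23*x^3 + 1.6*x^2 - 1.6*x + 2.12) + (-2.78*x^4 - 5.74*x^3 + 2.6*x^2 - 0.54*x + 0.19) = -7.08*x^4 - 6.97*x^3 + 4.2*x^2 - 2.14*x + 2.31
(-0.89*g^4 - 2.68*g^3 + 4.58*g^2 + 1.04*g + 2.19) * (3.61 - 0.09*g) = 0.0801*g^5 - 2.9717*g^4 - 10.087*g^3 + 16.4402*g^2 + 3.5573*g + 7.9059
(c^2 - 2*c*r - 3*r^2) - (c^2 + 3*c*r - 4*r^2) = -5*c*r + r^2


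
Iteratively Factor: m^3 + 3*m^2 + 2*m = (m)*(m^2 + 3*m + 2) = m*(m + 2)*(m + 1)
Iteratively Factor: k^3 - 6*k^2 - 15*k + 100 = (k + 4)*(k^2 - 10*k + 25) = (k - 5)*(k + 4)*(k - 5)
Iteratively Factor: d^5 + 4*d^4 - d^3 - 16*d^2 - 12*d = (d + 3)*(d^4 + d^3 - 4*d^2 - 4*d) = d*(d + 3)*(d^3 + d^2 - 4*d - 4) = d*(d + 2)*(d + 3)*(d^2 - d - 2) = d*(d + 1)*(d + 2)*(d + 3)*(d - 2)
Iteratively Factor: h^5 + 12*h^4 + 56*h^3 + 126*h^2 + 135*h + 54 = (h + 2)*(h^4 + 10*h^3 + 36*h^2 + 54*h + 27) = (h + 1)*(h + 2)*(h^3 + 9*h^2 + 27*h + 27) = (h + 1)*(h + 2)*(h + 3)*(h^2 + 6*h + 9) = (h + 1)*(h + 2)*(h + 3)^2*(h + 3)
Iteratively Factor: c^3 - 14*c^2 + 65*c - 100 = (c - 4)*(c^2 - 10*c + 25) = (c - 5)*(c - 4)*(c - 5)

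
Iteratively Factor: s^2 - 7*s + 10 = (s - 2)*(s - 5)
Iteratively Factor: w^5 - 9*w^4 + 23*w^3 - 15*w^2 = (w)*(w^4 - 9*w^3 + 23*w^2 - 15*w) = w*(w - 5)*(w^3 - 4*w^2 + 3*w) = w*(w - 5)*(w - 3)*(w^2 - w) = w*(w - 5)*(w - 3)*(w - 1)*(w)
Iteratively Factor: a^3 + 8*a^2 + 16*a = (a)*(a^2 + 8*a + 16) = a*(a + 4)*(a + 4)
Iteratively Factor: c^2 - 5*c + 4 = (c - 4)*(c - 1)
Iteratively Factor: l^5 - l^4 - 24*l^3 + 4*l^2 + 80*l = (l + 2)*(l^4 - 3*l^3 - 18*l^2 + 40*l) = (l - 5)*(l + 2)*(l^3 + 2*l^2 - 8*l) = (l - 5)*(l - 2)*(l + 2)*(l^2 + 4*l) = l*(l - 5)*(l - 2)*(l + 2)*(l + 4)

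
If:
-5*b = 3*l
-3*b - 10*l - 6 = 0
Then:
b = 18/41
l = -30/41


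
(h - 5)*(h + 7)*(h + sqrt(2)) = h^3 + sqrt(2)*h^2 + 2*h^2 - 35*h + 2*sqrt(2)*h - 35*sqrt(2)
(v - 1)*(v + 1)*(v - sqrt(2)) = v^3 - sqrt(2)*v^2 - v + sqrt(2)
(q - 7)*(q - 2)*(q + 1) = q^3 - 8*q^2 + 5*q + 14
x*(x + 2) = x^2 + 2*x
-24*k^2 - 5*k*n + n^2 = (-8*k + n)*(3*k + n)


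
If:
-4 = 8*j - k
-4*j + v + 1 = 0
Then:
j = v/4 + 1/4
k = 2*v + 6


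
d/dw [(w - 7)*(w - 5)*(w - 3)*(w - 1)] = 4*w^3 - 48*w^2 + 172*w - 176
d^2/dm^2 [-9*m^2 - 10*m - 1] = -18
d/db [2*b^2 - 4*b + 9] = 4*b - 4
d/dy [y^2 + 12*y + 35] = 2*y + 12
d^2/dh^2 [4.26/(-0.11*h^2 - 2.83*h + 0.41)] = (0.103092*h^2 + 2.652276*h - 4.26*(0.22*h + 2.83)*(0.44*h + 5.66) - 0.384252)/(0.11*h^2 + 2.83*h - 0.41)^3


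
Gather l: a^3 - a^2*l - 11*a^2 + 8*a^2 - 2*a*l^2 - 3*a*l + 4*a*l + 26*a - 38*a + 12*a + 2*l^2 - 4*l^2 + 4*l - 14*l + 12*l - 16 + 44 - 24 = a^3 - 3*a^2 + l^2*(-2*a - 2) + l*(-a^2 + a + 2) + 4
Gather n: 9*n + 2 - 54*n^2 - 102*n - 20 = -54*n^2 - 93*n - 18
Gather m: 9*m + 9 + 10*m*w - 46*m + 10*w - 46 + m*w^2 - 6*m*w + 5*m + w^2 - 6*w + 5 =m*(w^2 + 4*w - 32) + w^2 + 4*w - 32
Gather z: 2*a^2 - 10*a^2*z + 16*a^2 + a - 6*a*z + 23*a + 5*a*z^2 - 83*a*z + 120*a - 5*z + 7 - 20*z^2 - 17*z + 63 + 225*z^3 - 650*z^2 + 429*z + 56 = 18*a^2 + 144*a + 225*z^3 + z^2*(5*a - 670) + z*(-10*a^2 - 89*a + 407) + 126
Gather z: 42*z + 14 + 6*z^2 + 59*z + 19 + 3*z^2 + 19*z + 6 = 9*z^2 + 120*z + 39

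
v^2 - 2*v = v*(v - 2)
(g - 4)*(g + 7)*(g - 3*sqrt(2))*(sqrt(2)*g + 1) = sqrt(2)*g^4 - 5*g^3 + 3*sqrt(2)*g^3 - 31*sqrt(2)*g^2 - 15*g^2 - 9*sqrt(2)*g + 140*g + 84*sqrt(2)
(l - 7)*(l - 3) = l^2 - 10*l + 21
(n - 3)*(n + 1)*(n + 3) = n^3 + n^2 - 9*n - 9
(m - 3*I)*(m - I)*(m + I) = m^3 - 3*I*m^2 + m - 3*I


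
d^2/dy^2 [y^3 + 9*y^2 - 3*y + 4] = 6*y + 18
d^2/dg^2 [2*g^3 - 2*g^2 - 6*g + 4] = 12*g - 4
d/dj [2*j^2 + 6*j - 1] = 4*j + 6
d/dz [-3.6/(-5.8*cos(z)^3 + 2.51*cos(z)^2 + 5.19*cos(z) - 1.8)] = (62.64*cos(z)^2 - 18.072*cos(z) - 18.684)*sin(z)/(5.8*cos(z)^3 - 2.51*cos(z)^2 - 5.19*cos(z) + 1.8)^2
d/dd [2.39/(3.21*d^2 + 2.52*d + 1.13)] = (-15.3438*d - 6.0228)/(3.21*d^2 + 2.52*d + 1.13)^2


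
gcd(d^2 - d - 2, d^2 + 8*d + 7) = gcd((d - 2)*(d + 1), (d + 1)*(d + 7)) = d + 1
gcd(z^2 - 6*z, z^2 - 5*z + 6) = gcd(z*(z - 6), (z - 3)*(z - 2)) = 1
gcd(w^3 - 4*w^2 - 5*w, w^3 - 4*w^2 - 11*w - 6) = w + 1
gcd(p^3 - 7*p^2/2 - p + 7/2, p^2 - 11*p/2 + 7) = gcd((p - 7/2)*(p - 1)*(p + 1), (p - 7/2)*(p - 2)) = p - 7/2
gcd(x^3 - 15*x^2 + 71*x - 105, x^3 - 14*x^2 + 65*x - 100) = x - 5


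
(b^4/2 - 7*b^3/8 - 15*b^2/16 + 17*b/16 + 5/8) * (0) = 0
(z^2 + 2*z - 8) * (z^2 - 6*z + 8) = z^4 - 4*z^3 - 12*z^2 + 64*z - 64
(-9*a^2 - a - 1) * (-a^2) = 9*a^4 + a^3 + a^2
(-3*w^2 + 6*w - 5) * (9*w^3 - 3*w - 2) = -27*w^5 + 54*w^4 - 36*w^3 - 12*w^2 + 3*w + 10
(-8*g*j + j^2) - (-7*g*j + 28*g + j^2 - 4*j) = -g*j - 28*g + 4*j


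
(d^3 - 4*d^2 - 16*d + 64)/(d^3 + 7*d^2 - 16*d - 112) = (d - 4)/(d + 7)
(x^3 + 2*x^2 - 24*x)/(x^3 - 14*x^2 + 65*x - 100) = x*(x + 6)/(x^2 - 10*x + 25)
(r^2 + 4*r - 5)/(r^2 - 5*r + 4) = (r + 5)/(r - 4)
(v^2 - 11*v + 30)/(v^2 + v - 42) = (v - 5)/(v + 7)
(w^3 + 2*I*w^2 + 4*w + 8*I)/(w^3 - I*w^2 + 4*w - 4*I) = (w + 2*I)/(w - I)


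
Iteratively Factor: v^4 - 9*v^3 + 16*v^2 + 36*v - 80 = (v - 4)*(v^3 - 5*v^2 - 4*v + 20) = (v - 5)*(v - 4)*(v^2 - 4) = (v - 5)*(v - 4)*(v + 2)*(v - 2)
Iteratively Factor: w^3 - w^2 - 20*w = (w + 4)*(w^2 - 5*w) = (w - 5)*(w + 4)*(w)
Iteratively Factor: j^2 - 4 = (j - 2)*(j + 2)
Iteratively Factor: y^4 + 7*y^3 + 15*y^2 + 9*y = (y + 3)*(y^3 + 4*y^2 + 3*y) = y*(y + 3)*(y^2 + 4*y + 3) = y*(y + 3)^2*(y + 1)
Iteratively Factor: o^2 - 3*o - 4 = (o - 4)*(o + 1)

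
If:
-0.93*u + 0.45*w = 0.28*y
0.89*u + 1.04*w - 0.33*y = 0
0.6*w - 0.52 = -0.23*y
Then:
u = -0.11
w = 0.45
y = 1.10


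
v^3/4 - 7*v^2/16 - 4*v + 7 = (v/4 + 1)*(v - 4)*(v - 7/4)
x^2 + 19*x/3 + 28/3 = (x + 7/3)*(x + 4)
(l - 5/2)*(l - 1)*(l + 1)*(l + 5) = l^4 + 5*l^3/2 - 27*l^2/2 - 5*l/2 + 25/2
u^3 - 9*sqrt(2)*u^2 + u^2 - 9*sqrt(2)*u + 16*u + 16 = (u + 1)*(u - 8*sqrt(2))*(u - sqrt(2))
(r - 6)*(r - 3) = r^2 - 9*r + 18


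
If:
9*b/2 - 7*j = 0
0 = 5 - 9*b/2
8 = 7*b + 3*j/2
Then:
No Solution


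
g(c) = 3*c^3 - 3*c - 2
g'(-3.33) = 96.80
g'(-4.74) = 199.21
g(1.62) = 5.89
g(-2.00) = -20.00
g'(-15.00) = 2022.00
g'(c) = 9*c^2 - 3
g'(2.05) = 34.82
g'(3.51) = 107.88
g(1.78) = 9.58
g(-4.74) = -307.27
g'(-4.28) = 161.87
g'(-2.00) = 33.00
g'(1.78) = 25.52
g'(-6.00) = 321.00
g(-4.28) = -224.37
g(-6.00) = -632.00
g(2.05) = 17.70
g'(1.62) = 20.62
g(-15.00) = -10082.00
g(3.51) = 117.20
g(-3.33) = -102.79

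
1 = 1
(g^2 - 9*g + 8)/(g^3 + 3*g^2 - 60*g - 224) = (g - 1)/(g^2 + 11*g + 28)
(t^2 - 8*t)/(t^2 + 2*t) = (t - 8)/(t + 2)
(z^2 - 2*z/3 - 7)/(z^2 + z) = (z^2 - 2*z/3 - 7)/(z*(z + 1))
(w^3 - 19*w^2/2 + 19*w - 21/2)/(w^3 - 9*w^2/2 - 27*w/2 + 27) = (w^2 - 8*w + 7)/(w^2 - 3*w - 18)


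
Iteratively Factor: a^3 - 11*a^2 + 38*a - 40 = (a - 2)*(a^2 - 9*a + 20) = (a - 4)*(a - 2)*(a - 5)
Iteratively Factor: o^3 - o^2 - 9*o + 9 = (o - 1)*(o^2 - 9) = (o - 1)*(o + 3)*(o - 3)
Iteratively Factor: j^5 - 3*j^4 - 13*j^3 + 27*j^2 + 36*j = (j - 3)*(j^4 - 13*j^2 - 12*j) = (j - 3)*(j + 1)*(j^3 - j^2 - 12*j) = j*(j - 3)*(j + 1)*(j^2 - j - 12) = j*(j - 4)*(j - 3)*(j + 1)*(j + 3)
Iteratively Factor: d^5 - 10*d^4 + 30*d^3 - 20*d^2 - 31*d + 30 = (d + 1)*(d^4 - 11*d^3 + 41*d^2 - 61*d + 30) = (d - 3)*(d + 1)*(d^3 - 8*d^2 + 17*d - 10) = (d - 3)*(d - 1)*(d + 1)*(d^2 - 7*d + 10) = (d - 5)*(d - 3)*(d - 1)*(d + 1)*(d - 2)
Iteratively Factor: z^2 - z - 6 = (z + 2)*(z - 3)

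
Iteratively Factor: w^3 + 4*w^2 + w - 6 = (w - 1)*(w^2 + 5*w + 6) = (w - 1)*(w + 2)*(w + 3)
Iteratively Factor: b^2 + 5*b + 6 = (b + 2)*(b + 3)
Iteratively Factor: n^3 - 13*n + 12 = (n + 4)*(n^2 - 4*n + 3) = (n - 3)*(n + 4)*(n - 1)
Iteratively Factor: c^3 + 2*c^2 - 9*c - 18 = (c + 3)*(c^2 - c - 6) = (c - 3)*(c + 3)*(c + 2)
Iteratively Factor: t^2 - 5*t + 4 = (t - 4)*(t - 1)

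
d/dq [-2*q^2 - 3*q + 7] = -4*q - 3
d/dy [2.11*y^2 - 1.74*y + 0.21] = 4.22*y - 1.74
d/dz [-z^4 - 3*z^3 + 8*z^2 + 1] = z*(-4*z^2 - 9*z + 16)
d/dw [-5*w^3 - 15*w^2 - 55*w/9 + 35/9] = -15*w^2 - 30*w - 55/9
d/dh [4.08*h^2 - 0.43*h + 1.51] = 8.16*h - 0.43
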